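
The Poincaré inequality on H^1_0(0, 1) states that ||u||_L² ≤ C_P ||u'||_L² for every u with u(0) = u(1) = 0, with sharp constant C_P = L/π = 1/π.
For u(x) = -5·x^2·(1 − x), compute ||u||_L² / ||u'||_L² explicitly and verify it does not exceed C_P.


||u||_L² / ||u'||_L² = sqrt(14)/14 < C_P = 1/π.

u(x) = -5·x^2·(1 − x), so u'(x) = 5*x*(3*x - 2).
u(x) = -5·x^2·(1 − x) vanishes at x = 0 and x = 1, so u ∈ H^1_0(0, 1). Differentiate via the product rule and integrate the resulting polynomials term by term.
  ∫_0^1 u² dx = ∫_0^1 (25*x^6 - 50*x^5 + 25*x^4) dx. Term by term:
    ∫_0^1 25*x^6 dx = 25/7;  ∫_0^1 -50*x^5 dx = -25/3;  ∫_0^1 25*x^4 dx = 5.
  Sum: 25/7 − 25/3 + 5 = 5/21.
  ∫_0^1 (u')² dx = ∫_0^1 (225*x^4 - 300*x^3 + 100*x^2) dx. Term by term:
    ∫_0^1 225*x^4 dx = 45;  ∫_0^1 -300*x^3 dx = -75;  ∫_0^1 100*x^2 dx = 100/3.
  Sum: 45 − 75 + 100/3 = 10/3.
∫_0^1 u² dx = 5/21, so ||u||_L² = sqrt(105)/21.
∫_0^1 (u')² dx = 10/3, so ||u'||_L² = sqrt(30)/3.
Ratio ||u||_L² / ||u'||_L² = sqrt(14)/14.
Sharp Poincaré constant on H^1_0(0, 1) is C_P = L/π = 1/π, achieved by sin(π·x).
A polynomial bump cannot attain the sharp Poincaré constant (only the first sine eigenfunction does), so the ratio is strictly less than C_P, consistent with ||u||_L² ≤ C_P ||u'||_L².


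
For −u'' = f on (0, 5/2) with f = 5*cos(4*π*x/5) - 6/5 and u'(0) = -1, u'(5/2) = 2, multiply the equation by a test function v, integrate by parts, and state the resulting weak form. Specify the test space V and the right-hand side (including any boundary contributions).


V = H^1(0, 5/2) (v unrestricted at boundary; u is determined up to an additive constant); weak form: ∫_0^5/2 u'v' dx = ∫_0^5/2 (5*cos(4*π*x/5) - 6/5) v dx + 2·v(5/2) + v(0) for all v ∈ V.

Multiply both sides by a test function v and integrate from 0 to 5/2:
  ∫_0^5/2 −u''(x) v(x) dx = ∫_0^5/2 f(x) v(x) dx.
Integrate the LHS by parts once:
  ∫_0^5/2 −u'' v dx = −[u'(x) v(x)]_0^5/2 + ∫_0^5/2 u'(x) v'(x) dx.
Thus ∫_0^5/2 u'(x) v'(x) dx = ∫_0^5/2 f(x) v(x) dx + [u'(x) v(x)]_0^5/2.
Choose V so that boundary terms are either known or forced to vanish.
u has inhomogeneous Neumann u'(0) = -1, u'(5/2) = 2. [u' v]_0^5/2 = (2)·v(5/2) − (-1)·v(0) = 2·v(5/2) + v(0). Take V = H^1(0, 5/2); boundary term becomes part of RHS.
Weak formulation: find u (satisfying any essential BC) such that ∫_0^5/2 u'(x) v'(x) dx = ∫_0^5/2 f v dx + 2·v(5/2) + v(0) for all v ∈ V (Neumann data are natural BCs: they enter the RHS as boundary terms).
Substituting f(x) = 5*cos(4*π*x/5) - 6/5, the right-hand side is ∫_0^5/2 (5*cos(4*π*x/5) - 6/5) v dx + 2·v(5/2) + v(0).
Compatibility check (pure Neumann): taking v ≡ 1 ∈ V gives 0 = ∫_0^5/2 f dx + (2) − (-1), i.e. ∫_0^5/2 f dx must equal u'(0) − u'(5/2) = -3. Indeed ∫_0^5/2 (5*cos(4*π*x/5) - 6/5) dx = -3, so the data are compatible. The solution is then unique only up to an additive constant (fix it e.g. by requiring ∫_0^5/2 u dx = 0).


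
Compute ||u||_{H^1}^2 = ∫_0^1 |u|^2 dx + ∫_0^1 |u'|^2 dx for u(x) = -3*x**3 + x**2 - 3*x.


||u||_{H^1}^2 = 1475/42

The H^1 norm (squared) on an interval (0, L) is
  ||u||_{H^1}^2 = ∫_0^L u(x)^2 dx + ∫_0^L u'(x)^2 dx.
Compute u'(x) = -9*x**2 + 2*x - 3.
Then u(x)^2 = 9*x**6 - 6*x**5 + 19*x**4 - 6*x**3 + 9*x**2 and u'(x)^2 = 81*x**4 - 36*x**3 + 58*x**2 - 12*x + 9.
Integrate each monomial from 0 to 1 using ∫_0^1 c·x^n dx = c·1^(n+1)/(n+1):
  ∫_0^1 u(x)^2 dx = ∫_0^1 (9*x^6 - 6*x^5 + 19*x^4 - 6*x^3 + 9*x^2) dx. Term by term:
    ∫_0^1 9*x^6 dx = 9/7;  ∫_0^1 -6*x^5 dx = -1;  ∫_0^1 19*x^4 dx = 19/5;
    ∫_0^1 -6*x^3 dx = -3/2;  ∫_0^1 9*x^2 dx = 3.
  Sum: 9/7 − 1 + 19/5 − 3/2 + 3 = 391/70.
  ∫_0^1 u'(x)^2 dx = ∫_0^1 (81*x^4 - 36*x^3 + 58*x^2 - 12*x + 9) dx. Term by term:
    ∫_0^1 81*x^4 dx = 81/5;  ∫_0^1 -36*x^3 dx = -9;  ∫_0^1 58*x^2 dx = 58/3;
    ∫_0^1 -12*x dx = -6;  ∫_0^1 9 dx = 9.
  Sum: 81/5 − 9 + 58/3 − 6 + 9 = 443/15.
Adding: ||u||_{H^1}^2 = 391/70 + 443/15 = 1475/42.


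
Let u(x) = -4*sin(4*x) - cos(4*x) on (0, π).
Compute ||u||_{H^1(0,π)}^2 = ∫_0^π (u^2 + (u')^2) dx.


||u||_{H^1(0,π)}^2 = 289*π/2

u'(x) = 4*sin(4*x) - 16*cos(4*x).
Expand u² and (u')² and integrate term by term on (0, π), using: for integers n ≥ 1, ∫_0^π sin²(nx) dx = ∫_0^π cos²(nx) dx = π/2; for n ≠ n', ∫_0^π sin(nx)sin(n'x) dx = ∫_0^π cos(nx)cos(n'x) dx = 0; and by product-to-sum, ∫_0^π sin(nx)cos(n'x) dx = ½∫_0^π [sin((n+n')x) + sin((n−n')x)] dx, which is 0 when n+n' is even and 2n/(n²−n'²) when n+n' is odd (it need not vanish on (0, π)).
  u² squared terms: (-1)²·∫cos(4x)² dx = 1·π/2 = π/2;  (-4)²·∫sin(4x)² dx = 16·π/2 = 8*π.
  u² cross terms: 2·(-1)·(-4)·∫cos(4x)·sin(4x) dx = 8·(0) = 0.
  So ∫_0^π u² dx = π/2 + 8*π + 0 = 17*π/2.
  (u')² squared terms: (-16)²·∫cos(4x)² dx = 256·π/2 = 128*π;  (4)²·∫sin(4x)² dx = 16·π/2 = 8*π.
  (u')² cross terms: 2·(-16)·(4)·∫cos(4x)·sin(4x) dx = -128·(0) = 0.
  So ∫_0^π (u')² dx = 128*π + 8*π + 0 = 136*π.
||u||_{H^1}^2 = (17*π/2) + (136*π) = 289*π/2.


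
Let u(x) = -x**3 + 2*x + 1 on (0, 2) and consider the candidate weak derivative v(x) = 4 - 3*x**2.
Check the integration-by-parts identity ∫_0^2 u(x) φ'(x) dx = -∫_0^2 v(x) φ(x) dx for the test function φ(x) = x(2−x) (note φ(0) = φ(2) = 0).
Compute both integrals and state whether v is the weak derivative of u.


LHS = 32/15, RHS = -8/15. No, v is not the weak derivative of u.

u(x) = -x**3 + 2*x + 1, classical derivative u'(x) = 2 - 3*x**2.
φ(x) = x(2−x), so φ'(x) = 2 - 2*x.
Note φ(0) = φ(2) = 0, so the boundary term u·φ vanishes.
LHS = ∫_0^2 u(x) φ'(x) dx = ∫_0^2 (2*x^4 - 2*x^3 - 4*x^2 + 2*x + 2) dx. Term by term:
  ∫_0^2 2*x^4 dx = 64/5;  ∫_0^2 -2*x^3 dx = -8;  ∫_0^2 -4*x^2 dx = -32/3;
  ∫_0^2 2*x dx = 4;  ∫_0^2 2 dx = 4.
Sum: 64/5 − 8 − 32/3 + 4 + 4 = 32/15.
So LHS = 32/15.
∫_0^2 v(x) φ(x) dx = ∫_0^2 (3*x^4 - 6*x^3 - 4*x^2 + 8*x) dx. Term by term:
  ∫_0^2 3*x^4 dx = 96/5;  ∫_0^2 -6*x^3 dx = -24;  ∫_0^2 -4*x^2 dx = -32/3;
  ∫_0^2 8*x dx = 16.
Sum: 96/5 − 24 − 32/3 + 16 = 8/15.
So RHS = -∫_0^2 v(x) φ(x) dx = -8/15.
LHS − RHS = 8/3 ≠ 0, so the identity fails.
(For a valid weak derivative the identity must hold for EVERY test function, in particular this one. The failure shows v is NOT the weak derivative of u.)
Correct weak derivative would be u'(x) = 2 - 3*x**2.


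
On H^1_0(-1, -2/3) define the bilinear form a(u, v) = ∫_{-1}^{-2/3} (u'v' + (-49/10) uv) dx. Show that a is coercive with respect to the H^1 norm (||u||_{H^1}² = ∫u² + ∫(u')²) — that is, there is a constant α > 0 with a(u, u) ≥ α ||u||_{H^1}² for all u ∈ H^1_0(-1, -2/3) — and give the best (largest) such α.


α = (-49 + 90*π^2)/(10*(1 + 9*π^2))

Coercivity of a(·,·) on H^1_0(-1, -2/3) means a(u, u) ≥ α ||u||_{H^1}² for every u ∈ H^1_0.
The interval has length L = 1/3, and Poincaré/coercivity depend only on L. Here a(u, u) = ∫(u')² + (-49/10)·∫u².
Here c = -49/10 < 0 with |c| < (π/L)² = 9*π^2, so coercivity still holds. The condition a(u,u) ≥ α||u||_{H^1}² reads (1−α)∫(u')² ≥ (α−c)∫u². Any admissible α is ≤ 1 (rapidly oscillating u have ∫u²/∫(u')² → 0), and α = 1 would force 0 ≥ (1−c)∫u², impossible since c < 1; so 1−α > 0. By the sharp Poincaré inequality on H^1_0 of an interval of length L, ∫(u')² ≥ (π/L)²∫u² with equality for the first sine mode sin(π(x−x₀)/L) (x₀ the left endpoint), so the inequality holds for all u iff (1−α)(π/L)² ≥ α − c, i.e. α ≤ ((π/L)² + c)/((π/L)² + 1) = (1 + c(L/π)²)/(1 + (L/π)²). (Direct route, valid since c ≤ 0: Poincaré gives c∫u² ≥ c(L/π)²∫(u')², so a(u,u) ≥ (1 + c(L/π)²)∫(u')², while ||u||_{H^1}² ≤ (1 + (L/π)²)∫(u')²; dividing yields the same α.) With (π/L)² = 9*π^2 and c = -49/10, the largest admissible constant is α = ((π/L)² + c)/((π/L)² + 1).
Simplifying, α = (-49 + 90*π^2)/(10*(1 + 9*π^2)).


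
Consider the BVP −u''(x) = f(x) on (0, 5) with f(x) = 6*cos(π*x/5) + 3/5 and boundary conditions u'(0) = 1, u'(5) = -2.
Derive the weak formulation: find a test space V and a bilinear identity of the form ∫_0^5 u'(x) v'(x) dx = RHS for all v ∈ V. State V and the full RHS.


V = H^1(0, 5) (v unrestricted at boundary; u is determined up to an additive constant); weak form: ∫_0^5 u'v' dx = ∫_0^5 (6*cos(π*x/5) + 3/5) v dx − 2·v(5) − v(0) for all v ∈ V.

Multiply both sides by a test function v and integrate from 0 to 5:
  ∫_0^5 −u''(x) v(x) dx = ∫_0^5 f(x) v(x) dx.
Integrate the LHS by parts once:
  ∫_0^5 −u'' v dx = −[u'(x) v(x)]_0^5 + ∫_0^5 u'(x) v'(x) dx.
Thus ∫_0^5 u'(x) v'(x) dx = ∫_0^5 f(x) v(x) dx + [u'(x) v(x)]_0^5.
Choose V so that boundary terms are either known or forced to vanish.
u has inhomogeneous Neumann u'(0) = 1, u'(5) = -2. [u' v]_0^5 = (-2)·v(5) − (1)·v(0) = − 2·v(5) − v(0). Take V = H^1(0, 5); boundary term becomes part of RHS.
Weak formulation: find u (satisfying any essential BC) such that ∫_0^5 u'(x) v'(x) dx = ∫_0^5 f v dx − 2·v(5) − v(0) for all v ∈ V (Neumann data are natural BCs: they enter the RHS as boundary terms).
Substituting f(x) = 6*cos(π*x/5) + 3/5, the right-hand side is ∫_0^5 (6*cos(π*x/5) + 3/5) v dx − 2·v(5) − v(0).
Compatibility check (pure Neumann): taking v ≡ 1 ∈ V gives 0 = ∫_0^5 f dx + (-2) − (1), i.e. ∫_0^5 f dx must equal u'(0) − u'(5) = 3. Indeed ∫_0^5 (6*cos(π*x/5) + 3/5) dx = 3, so the data are compatible. The solution is then unique only up to an additive constant (fix it e.g. by requiring ∫_0^5 u dx = 0).


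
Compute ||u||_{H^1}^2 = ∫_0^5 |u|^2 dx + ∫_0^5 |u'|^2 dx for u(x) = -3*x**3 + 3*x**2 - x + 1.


||u||_{H^1}^2 = 2041160/21

The H^1 norm (squared) on an interval (0, L) is
  ||u||_{H^1}^2 = ∫_0^L u(x)^2 dx + ∫_0^L u'(x)^2 dx.
Compute u'(x) = -9*x**2 + 6*x - 1.
Then u(x)^2 = 9*x**6 - 18*x**5 + 15*x**4 - 12*x**3 + 7*x**2 - 2*x + 1 and u'(x)^2 = 81*x**4 - 108*x**3 + 54*x**2 - 12*x + 1.
Integrate each monomial from 0 to 5 using ∫_0^5 c·x^n dx = c·5^(n+1)/(n+1):
  ∫_0^5 u(x)^2 dx = ∫_0^5 (9*x^6 - 18*x^5 + 15*x^4 - 12*x^3 + 7*x^2 - 2*x + 1) dx. Term by term:
    ∫_0^5 9*x^6 dx = 703125/7;  ∫_0^5 -18*x^5 dx = -46875;  ∫_0^5 15*x^4 dx = 9375;
    ∫_0^5 -12*x^3 dx = -1875;  ∫_0^5 7*x^2 dx = 875/3;  ∫_0^5 -2*x dx = -25;
    ∫_0^5 1 dx = 5.
  Sum: 703125/7 − 46875 + 9375 − 1875 + 875/3 − 25 + 5 = 1288205/21.
  ∫_0^5 u'(x)^2 dx = ∫_0^5 (81*x^4 - 108*x^3 + 54*x^2 - 12*x + 1) dx. Term by term:
    ∫_0^5 81*x^4 dx = 50625;  ∫_0^5 -108*x^3 dx = -16875;  ∫_0^5 54*x^2 dx = 2250;
    ∫_0^5 -12*x dx = -150;  ∫_0^5 1 dx = 5.
  Sum: 50625 − 16875 + 2250 − 150 + 5 = 35855.
Adding: ||u||_{H^1}^2 = 1288205/21 + 35855 = 2041160/21.


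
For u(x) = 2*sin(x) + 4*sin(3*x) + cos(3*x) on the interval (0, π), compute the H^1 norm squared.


||u||_{H^1(0,π)}^2 = 89*π

u'(x) = -3*sin(3*x) + 2*cos(x) + 12*cos(3*x).
Expand u² and (u')² and integrate term by term on (0, π), using: for integers n ≥ 1, ∫_0^π sin²(nx) dx = ∫_0^π cos²(nx) dx = π/2; for n ≠ n', ∫_0^π sin(nx)sin(n'x) dx = ∫_0^π cos(nx)cos(n'x) dx = 0; and by product-to-sum, ∫_0^π sin(nx)cos(n'x) dx = ½∫_0^π [sin((n+n')x) + sin((n−n')x)] dx, which is 0 when n+n' is even and 2n/(n²−n'²) when n+n' is odd (it need not vanish on (0, π)).
  u² squared terms: (2)²·∫sin(x)² dx = 4·π/2 = 2*π;  (4)²·∫sin(3x)² dx = 16·π/2 = 8*π;  (1)²·∫cos(3x)² dx = 1·π/2 = π/2.
  u² cross terms: 2·(2)·(4)·∫sin(x)·sin(3x) dx = 16·(0) = 0;  2·(2)·(1)·∫sin(x)·cos(3x) dx = 4·(0) = 0;  2·(4)·(1)·∫sin(3x)·cos(3x) dx = 8·(0) = 0.
  So ∫_0^π u² dx = 2*π + 8*π + π/2 + 0 + 0 + 0 = 21*π/2.
  (u')² squared terms: (-3)²·∫sin(3x)² dx = 9·π/2 = 9*π/2;  (2)²·∫cos(x)² dx = 4·π/2 = 2*π;  (12)²·∫cos(3x)² dx = 144·π/2 = 72*π.
  (u')² cross terms: 2·(-3)·(2)·∫sin(3x)·cos(x) dx = -12·(0) = 0;  2·(-3)·(12)·∫sin(3x)·cos(3x) dx = -72·(0) = 0;  2·(2)·(12)·∫cos(x)·cos(3x) dx = 48·(0) = 0.
  So ∫_0^π (u')² dx = 9*π/2 + 2*π + 72*π + 0 + 0 + 0 = 157*π/2.
||u||_{H^1}^2 = (21*π/2) + (157*π/2) = 89*π.


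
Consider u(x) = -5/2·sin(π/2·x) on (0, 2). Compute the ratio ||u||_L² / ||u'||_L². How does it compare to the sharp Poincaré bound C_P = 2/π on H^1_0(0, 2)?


||u||_L² / ||u'||_L² = 2/π = C_P.

u(x) = -5/2·sin(π/2·x), so u'(x) = -5*π*cos(π*x/2)/4.
Writing u(x) = A·sin(kπx/L) with A = -5/2 and k = 1, use ∫_0^L sin²(kπx/L) dx = L/2 and ∫_0^L cos²(kπx/L) dx = L/2.
u² = 25/4·sin²(π/2·x) and (u')² = 25*π^2/16·cos²(π/2·x), and each of sin², cos² integrates to L/2 = 1 over (0, 2).
∫_0^2 u² dx = 25/4, so ||u||_L² = 5/2.
∫_0^2 (u')² dx = 25*π^2/16, so ||u'||_L² = 5*π/4.
Ratio ||u||_L² / ||u'||_L² = 2/π.
Sharp Poincaré constant on H^1_0(0, 2) is C_P = L/π = 2/π, achieved by sin(π/2·x).
This is the k = 1 eigenfunction (up to amplitude), so the ratio equals the sharp Poincaré constant exactly.


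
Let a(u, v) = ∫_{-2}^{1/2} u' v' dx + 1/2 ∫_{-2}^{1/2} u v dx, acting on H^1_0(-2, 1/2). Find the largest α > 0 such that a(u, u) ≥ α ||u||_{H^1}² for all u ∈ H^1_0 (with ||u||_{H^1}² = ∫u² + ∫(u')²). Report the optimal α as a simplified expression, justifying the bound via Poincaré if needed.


α = (25 + 8*π^2)/(2*(25 + 4*π^2))

Coercivity of a(·,·) on H^1_0(-2, 1/2) means a(u, u) ≥ α ||u||_{H^1}² for every u ∈ H^1_0.
The interval has length L = 5/2, and Poincaré/coercivity depend only on L. Here a(u, u) = ∫(u')² + (1/2)·∫u².
Here 0 < c = 1/2 < 1. The condition a(u,u) ≥ α||u||_{H^1}² reads (1−α)∫(u')² ≥ (α−c)∫u². Any admissible α is ≤ 1 (rapidly oscillating u have ∫u²/∫(u')² → 0), and α = 1 would force 0 ≥ (1−c)∫u², impossible since c < 1; so 1−α > 0. By the sharp Poincaré inequality on H^1_0 of an interval of length L, ∫(u')² ≥ (π/L)²∫u² with equality for the first sine mode sin(π(x−x₀)/L) (x₀ the left endpoint), so the inequality holds for all u iff (1−α)(π/L)² ≥ α − c, i.e. α ≤ ((π/L)² + c)/((π/L)² + 1) = (1 + c(L/π)²)/(1 + (L/π)²). With (π/L)² = 4*π^2/25 and c = 1/2, the largest admissible constant is α = ((π/L)² + c)/((π/L)² + 1).
Simplifying, α = (25 + 8*π^2)/(2*(25 + 4*π^2)).


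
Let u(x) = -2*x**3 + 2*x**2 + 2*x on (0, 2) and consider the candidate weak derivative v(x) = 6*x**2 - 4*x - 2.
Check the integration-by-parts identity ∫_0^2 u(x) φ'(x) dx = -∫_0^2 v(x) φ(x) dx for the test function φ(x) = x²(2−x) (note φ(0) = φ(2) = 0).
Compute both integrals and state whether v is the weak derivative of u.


LHS = 56/15, RHS = -56/15. No, v is not the weak derivative of u.

u(x) = -2*x**3 + 2*x**2 + 2*x, classical derivative u'(x) = -6*x**2 + 4*x + 2.
φ(x) = x²(2−x), so φ'(x) = x*(4 - 3*x).
Note φ(0) = φ(2) = 0, so the boundary term u·φ vanishes.
LHS = ∫_0^2 u(x) φ'(x) dx = ∫_0^2 (6*x^5 - 14*x^4 + 2*x^3 + 8*x^2) dx. Term by term:
  ∫_0^2 6*x^5 dx = 64;  ∫_0^2 -14*x^4 dx = -448/5;  ∫_0^2 2*x^3 dx = 8;
  ∫_0^2 8*x^2 dx = 64/3.
Sum: 64 − 448/5 + 8 + 64/3 = 56/15.
So LHS = 56/15.
∫_0^2 v(x) φ(x) dx = ∫_0^2 (-6*x^5 + 16*x^4 - 6*x^3 - 4*x^2) dx. Term by term:
  ∫_0^2 -6*x^5 dx = -64;  ∫_0^2 16*x^4 dx = 512/5;  ∫_0^2 -6*x^3 dx = -24;
  ∫_0^2 -4*x^2 dx = -32/3.
Sum: -64 + 512/5 − 24 − 32/3 = 56/15.
So RHS = -∫_0^2 v(x) φ(x) dx = -56/15.
LHS − RHS = 112/15 ≠ 0, so the identity fails.
(For a valid weak derivative the identity must hold for EVERY test function, in particular this one. The failure shows v is NOT the weak derivative of u.)
Correct weak derivative would be u'(x) = -6*x**2 + 4*x + 2.


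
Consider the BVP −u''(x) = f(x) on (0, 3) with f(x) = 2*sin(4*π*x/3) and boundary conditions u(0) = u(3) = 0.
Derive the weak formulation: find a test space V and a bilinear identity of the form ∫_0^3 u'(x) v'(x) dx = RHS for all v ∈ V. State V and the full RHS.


V = H^1_0(0, 3) (so v(0) = v(3) = 0); weak form: ∫_0^3 u'v' dx = ∫_0^3 (2*sin(4*π*x/3)) v dx for all v ∈ V.

Multiply both sides by a test function v and integrate from 0 to 3:
  ∫_0^3 −u''(x) v(x) dx = ∫_0^3 f(x) v(x) dx.
Integrate the LHS by parts once:
  ∫_0^3 −u'' v dx = −[u'(x) v(x)]_0^3 + ∫_0^3 u'(x) v'(x) dx.
Thus ∫_0^3 u'(x) v'(x) dx = ∫_0^3 f(x) v(x) dx + [u'(x) v(x)]_0^3.
Choose V so that boundary terms are either known or forced to vanish.
u is Dirichlet: u(0) = u(3) = 0. Let V = H^1_0(0, 3); then v(0) = v(3) = 0, and [u' v]_0^3 = 0.
Weak formulation: find u (satisfying any essential BC) such that ∫_0^3 u'(x) v'(x) dx = ∫_0^3 f v dx for all v ∈ V.
Substituting f(x) = 2*sin(4*π*x/3), the right-hand side is ∫_0^3 (2*sin(4*π*x/3)) v dx.


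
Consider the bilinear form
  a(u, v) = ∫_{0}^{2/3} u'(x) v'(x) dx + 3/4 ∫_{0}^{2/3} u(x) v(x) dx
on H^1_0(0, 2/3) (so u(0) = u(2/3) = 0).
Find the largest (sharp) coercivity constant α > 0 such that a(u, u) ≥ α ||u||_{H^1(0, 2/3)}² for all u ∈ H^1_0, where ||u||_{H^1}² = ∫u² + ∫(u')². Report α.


α = 3*(1 + 3*π^2)/(4 + 9*π^2)

Coercivity of a(·,·) on H^1_0(0, 2/3) means a(u, u) ≥ α ||u||_{H^1}² for every u ∈ H^1_0.
The interval has length L = 2/3, and Poincaré/coercivity depend only on L. Here a(u, u) = ∫(u')² + (3/4)·∫u².
Here 0 < c = 3/4 < 1. The condition a(u,u) ≥ α||u||_{H^1}² reads (1−α)∫(u')² ≥ (α−c)∫u². Any admissible α is ≤ 1 (rapidly oscillating u have ∫u²/∫(u')² → 0), and α = 1 would force 0 ≥ (1−c)∫u², impossible since c < 1; so 1−α > 0. By the sharp Poincaré inequality on H^1_0 of an interval of length L, ∫(u')² ≥ (π/L)²∫u² with equality for the first sine mode sin(π(x−x₀)/L) (x₀ the left endpoint), so the inequality holds for all u iff (1−α)(π/L)² ≥ α − c, i.e. α ≤ ((π/L)² + c)/((π/L)² + 1) = (1 + c(L/π)²)/(1 + (L/π)²). With (π/L)² = 9*π^2/4 and c = 3/4, the largest admissible constant is α = ((π/L)² + c)/((π/L)² + 1).
Simplifying, α = 3*(1 + 3*π^2)/(4 + 9*π^2).


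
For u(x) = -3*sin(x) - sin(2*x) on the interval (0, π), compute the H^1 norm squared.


||u||_{H^1(0,π)}^2 = 23*π/2

u'(x) = -3*cos(x) - 2*cos(2*x).
Expand u² and (u')² and integrate term by term on (0, π), using: for integers n ≥ 1, ∫_0^π sin²(nx) dx = ∫_0^π cos²(nx) dx = π/2; for n ≠ n', ∫_0^π sin(nx)sin(n'x) dx = ∫_0^π cos(nx)cos(n'x) dx = 0; and by product-to-sum, ∫_0^π sin(nx)cos(n'x) dx = ½∫_0^π [sin((n+n')x) + sin((n−n')x)] dx, which is 0 when n+n' is even and 2n/(n²−n'²) when n+n' is odd (it need not vanish on (0, π)).
  u² squared terms: (-1)²·∫sin(2x)² dx = 1·π/2 = π/2;  (-3)²·∫sin(x)² dx = 9·π/2 = 9*π/2.
  u² cross terms: 2·(-1)·(-3)·∫sin(2x)·sin(x) dx = 6·(0) = 0.
  So ∫_0^π u² dx = π/2 + 9*π/2 + 0 = 5*π.
  (u')² squared terms: (-3)²·∫cos(x)² dx = 9·π/2 = 9*π/2;  (-2)²·∫cos(2x)² dx = 4·π/2 = 2*π.
  (u')² cross terms: 2·(-3)·(-2)·∫cos(x)·cos(2x) dx = 12·(0) = 0.
  So ∫_0^π (u')² dx = 9*π/2 + 2*π + 0 = 13*π/2.
||u||_{H^1}^2 = (5*π) + (13*π/2) = 23*π/2.


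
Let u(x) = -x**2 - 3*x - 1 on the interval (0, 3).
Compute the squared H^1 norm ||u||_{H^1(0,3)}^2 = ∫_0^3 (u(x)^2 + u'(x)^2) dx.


||u||_{H^1}^2 = 4161/10

The H^1 norm (squared) on an interval (0, L) is
  ||u||_{H^1}^2 = ∫_0^L u(x)^2 dx + ∫_0^L u'(x)^2 dx.
Compute u'(x) = -2*x - 3.
Then u(x)^2 = x**4 + 6*x**3 + 11*x**2 + 6*x + 1 and u'(x)^2 = 4*x**2 + 12*x + 9.
Integrate each monomial from 0 to 3 using ∫_0^3 c·x^n dx = c·3^(n+1)/(n+1):
  ∫_0^3 u(x)^2 dx = ∫_0^3 (x^4 + 6*x^3 + 11*x^2 + 6*x + 1) dx. Term by term:
    ∫_0^3 x^4 dx = 243/5;  ∫_0^3 6*x^3 dx = 243/2;  ∫_0^3 11*x^2 dx = 99;
    ∫_0^3 6*x dx = 27;  ∫_0^3 1 dx = 3.
  Sum: 243/5 + 243/2 + 99 + 27 + 3 = 2991/10.
  ∫_0^3 u'(x)^2 dx = ∫_0^3 (4*x^2 + 12*x + 9) dx. Term by term:
    ∫_0^3 4*x^2 dx = 36;  ∫_0^3 12*x dx = 54;  ∫_0^3 9 dx = 27.
  Sum: 36 + 54 + 27 = 117.
Adding: ||u||_{H^1}^2 = 2991/10 + 117 = 4161/10.


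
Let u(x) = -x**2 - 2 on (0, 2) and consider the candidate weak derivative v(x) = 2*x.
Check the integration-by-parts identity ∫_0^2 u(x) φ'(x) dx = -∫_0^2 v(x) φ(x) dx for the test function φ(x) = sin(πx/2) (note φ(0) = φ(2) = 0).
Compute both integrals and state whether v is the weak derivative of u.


LHS = 8/π, RHS = -8/π. No, v is not the weak derivative of u.

u(x) = -x**2 - 2, classical derivative u'(x) = -2*x.
φ(x) = sin(πx/2), so φ'(x) = π*cos(π*x/2)/2.
Note φ(0) = φ(2) = 0, so the boundary term u·φ vanishes.
LHS = ∫_0^2 u(x) φ'(x) dx = ∫_0^2 (-π*x^2*cos(π*x/2)/2 - π*cos(π*x/2)) dx. Term by term:
  ∫_0^2 -π*cos(π*x/2) dx = 0;  ∫_0^2 -π*x^2*cos(π*x/2)/2 dx = 8/π.
Sum: 0 + 8/π = 8/π.
So LHS = 8/π.
∫_0^2 v(x) φ(x) dx = ∫_0^2 (2*x*sin(π*x/2)) dx. Term by term:
  ∫_0^2 2*x*sin(π*x/2) dx = 8/π.
So RHS = -∫_0^2 v(x) φ(x) dx = -8/π.
LHS − RHS = 16/π ≠ 0, so the identity fails.
(For a valid weak derivative the identity must hold for EVERY test function, in particular this one. The failure shows v is NOT the weak derivative of u.)
Correct weak derivative would be u'(x) = -2*x.


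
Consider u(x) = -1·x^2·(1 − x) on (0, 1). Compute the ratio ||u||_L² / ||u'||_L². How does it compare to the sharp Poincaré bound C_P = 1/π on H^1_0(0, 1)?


||u||_L² / ||u'||_L² = sqrt(14)/14 < C_P = 1/π.

u(x) = -1·x^2·(1 − x), so u'(x) = x*(3*x - 2).
u(x) = -1·x^2·(1 − x) vanishes at x = 0 and x = 1, so u ∈ H^1_0(0, 1). Differentiate via the product rule and integrate the resulting polynomials term by term.
  ∫_0^1 u² dx = ∫_0^1 (x^6 - 2*x^5 + x^4) dx. Term by term:
    ∫_0^1 x^6 dx = 1/7;  ∫_0^1 -2*x^5 dx = -1/3;  ∫_0^1 x^4 dx = 1/5.
  Sum: 1/7 − 1/3 + 1/5 = 1/105.
  ∫_0^1 (u')² dx = ∫_0^1 (9*x^4 - 12*x^3 + 4*x^2) dx. Term by term:
    ∫_0^1 9*x^4 dx = 9/5;  ∫_0^1 -12*x^3 dx = -3;  ∫_0^1 4*x^2 dx = 4/3.
  Sum: 9/5 − 3 + 4/3 = 2/15.
∫_0^1 u² dx = 1/105, so ||u||_L² = sqrt(105)/105.
∫_0^1 (u')² dx = 2/15, so ||u'||_L² = sqrt(30)/15.
Ratio ||u||_L² / ||u'||_L² = sqrt(14)/14.
Sharp Poincaré constant on H^1_0(0, 1) is C_P = L/π = 1/π, achieved by sin(π·x).
A polynomial bump cannot attain the sharp Poincaré constant (only the first sine eigenfunction does), so the ratio is strictly less than C_P, consistent with ||u||_L² ≤ C_P ||u'||_L².


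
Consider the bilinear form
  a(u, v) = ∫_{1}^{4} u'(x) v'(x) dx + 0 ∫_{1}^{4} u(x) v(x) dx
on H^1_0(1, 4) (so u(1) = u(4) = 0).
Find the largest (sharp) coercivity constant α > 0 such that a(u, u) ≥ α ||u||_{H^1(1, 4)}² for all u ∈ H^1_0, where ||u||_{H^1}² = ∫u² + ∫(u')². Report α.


α = π^2/(9 + π^2)

Coercivity of a(·,·) on H^1_0(1, 4) means a(u, u) ≥ α ||u||_{H^1}² for every u ∈ H^1_0.
The interval has length L = 3, and Poincaré/coercivity depend only on L. Here a(u, u) = ∫(u')² + (0)·∫u².
Here c = 0, so a(u,u) = ∫(u')² alone. The condition a(u,u) ≥ α||u||_{H^1}² reads (1−α)∫(u')² ≥ (α−c)∫u². Any admissible α is ≤ 1 (rapidly oscillating u have ∫u²/∫(u')² → 0), and α = 1 would force 0 ≥ (1−c)∫u², impossible since c < 1; so 1−α > 0. By the sharp Poincaré inequality on H^1_0 of an interval of length L, ∫(u')² ≥ (π/L)²∫u² with equality for the first sine mode sin(π(x−x₀)/L) (x₀ the left endpoint), so the inequality holds for all u iff (1−α)(π/L)² ≥ α − c, i.e. α ≤ ((π/L)² + c)/((π/L)² + 1) = (1 + c(L/π)²)/(1 + (L/π)²). (Direct route, valid since c ≤ 0: Poincaré gives c∫u² ≥ c(L/π)²∫(u')², so a(u,u) ≥ (1 + c(L/π)²)∫(u')², while ||u||_{H^1}² ≤ (1 + (L/π)²)∫(u')²; dividing yields the same α.) With (π/L)² = π^2/9 and c = 0, the largest admissible constant is α = ((π/L)² + c)/((π/L)² + 1).
Simplifying, α = π^2/(9 + π^2).


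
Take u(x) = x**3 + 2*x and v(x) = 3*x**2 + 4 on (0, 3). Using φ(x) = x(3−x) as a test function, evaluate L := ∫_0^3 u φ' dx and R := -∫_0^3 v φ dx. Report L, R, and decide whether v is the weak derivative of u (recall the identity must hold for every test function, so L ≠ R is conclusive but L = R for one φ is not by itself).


LHS = -909/20, RHS = -1089/20. No, v is not the weak derivative of u.

u(x) = x**3 + 2*x, classical derivative u'(x) = 3*x**2 + 2.
φ(x) = x(3−x), so φ'(x) = 3 - 2*x.
Note φ(0) = φ(3) = 0, so the boundary term u·φ vanishes.
LHS = ∫_0^3 u(x) φ'(x) dx = ∫_0^3 (-2*x^4 + 3*x^3 - 4*x^2 + 6*x) dx. Term by term:
  ∫_0^3 -2*x^4 dx = -486/5;  ∫_0^3 3*x^3 dx = 243/4;  ∫_0^3 -4*x^2 dx = -36;
  ∫_0^3 6*x dx = 27.
Sum: -486/5 + 243/4 − 36 + 27 = -909/20.
So LHS = -909/20.
∫_0^3 v(x) φ(x) dx = ∫_0^3 (-3*x^4 + 9*x^3 - 4*x^2 + 12*x) dx. Term by term:
  ∫_0^3 -3*x^4 dx = -729/5;  ∫_0^3 9*x^3 dx = 729/4;  ∫_0^3 -4*x^2 dx = -36;
  ∫_0^3 12*x dx = 54.
Sum: -729/5 + 729/4 − 36 + 54 = 1089/20.
So RHS = -∫_0^3 v(x) φ(x) dx = -1089/20.
LHS − RHS = 9 ≠ 0, so the identity fails.
(For a valid weak derivative the identity must hold for EVERY test function, in particular this one. The failure shows v is NOT the weak derivative of u.)
Correct weak derivative would be u'(x) = 3*x**2 + 2.


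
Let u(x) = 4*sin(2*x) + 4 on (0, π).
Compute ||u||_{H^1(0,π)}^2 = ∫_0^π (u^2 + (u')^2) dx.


||u||_{H^1(0,π)}^2 = 56*π

u'(x) = 8*cos(2*x).
Expand u² and (u')² and integrate term by term on (0, π), using: for integers n ≥ 1, ∫_0^π sin²(nx) dx = ∫_0^π cos²(nx) dx = π/2; for n ≠ n', ∫_0^π sin(nx)sin(n'x) dx = ∫_0^π cos(nx)cos(n'x) dx = 0; and by product-to-sum, ∫_0^π sin(nx)cos(n'x) dx = ½∫_0^π [sin((n+n')x) + sin((n−n')x)] dx, which is 0 when n+n' is even and 2n/(n²−n'²) when n+n' is odd (it need not vanish on (0, π)). For the constant mode: ∫_0^π 1 dx = π, ∫_0^π cos(nx) dx = 0, ∫_0^π sin(nx) dx = (1−(−1)^n)/n.
  u² squared terms: (4)²·∫1 dx = 16·π = 16*π;  (4)²·∫sin(2x)² dx = 16·π/2 = 8*π.
  u² cross terms: 2·(4)·(4)·∫1·sin(2x) dx = 32·(0) = 0.
  So ∫_0^π u² dx = 16*π + 8*π + 0 = 24*π.
  (u')² squared terms: (8)²·∫cos(2x)² dx = 64·π/2 = 32*π.
  So ∫_0^π (u')² dx = 32*π.
||u||_{H^1}^2 = (24*π) + (32*π) = 56*π.


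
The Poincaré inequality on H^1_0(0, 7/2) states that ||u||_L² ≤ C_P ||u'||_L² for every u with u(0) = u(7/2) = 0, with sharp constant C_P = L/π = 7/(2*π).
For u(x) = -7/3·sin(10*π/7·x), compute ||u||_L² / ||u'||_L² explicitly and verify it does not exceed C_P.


||u||_L² / ||u'||_L² = 7/(10*π) < C_P = 7/(2*π).

u(x) = -7/3·sin(10*π/7·x), so u'(x) = -10*π*cos(10*π*x/7)/3.
Writing u(x) = A·sin(kπx/L) with A = -7/3 and k = 5, use ∫_0^L sin²(kπx/L) dx = L/2 and ∫_0^L cos²(kπx/L) dx = L/2.
u² = 49/9·sin²(10*π/7·x) and (u')² = 100*π^2/9·cos²(10*π/7·x), and each of sin², cos² integrates to L/2 = 7/4 over (0, 7/2).
∫_0^7/2 u² dx = 343/36, so ||u||_L² = 7*sqrt(7)/6.
∫_0^7/2 (u')² dx = 175*π^2/9, so ||u'||_L² = 5*sqrt(7)*π/3.
Ratio ||u||_L² / ||u'||_L² = 7/(10*π).
Sharp Poincaré constant on H^1_0(0, 7/2) is C_P = L/π = 7/(2*π), achieved by sin(2*π/7·x).
This is the k = 5 harmonic; the ratio L/(kπ) is strictly less than C_P = L/π, consistent with the sharp inequality ||u||_L² ≤ C_P ||u'||_L².


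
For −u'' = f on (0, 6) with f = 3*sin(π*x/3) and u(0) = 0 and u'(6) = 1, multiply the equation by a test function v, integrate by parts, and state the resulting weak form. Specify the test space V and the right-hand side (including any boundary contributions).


V = {v ∈ H^1(0, 6) : v(0) = 0} (test functions vanish at x = 0 where u is specified); weak form: ∫_0^6 u'v' dx = ∫_0^6 (3*sin(π*x/3)) v dx + v(6) for all v ∈ V.

Multiply both sides by a test function v and integrate from 0 to 6:
  ∫_0^6 −u''(x) v(x) dx = ∫_0^6 f(x) v(x) dx.
Integrate the LHS by parts once:
  ∫_0^6 −u'' v dx = −[u'(x) v(x)]_0^6 + ∫_0^6 u'(x) v'(x) dx.
Thus ∫_0^6 u'(x) v'(x) dx = ∫_0^6 f(x) v(x) dx + [u'(x) v(x)]_0^6.
Choose V so that boundary terms are either known or forced to vanish.
Mixed BC: u(0) = 0 (Dirichlet) and u'(6) = 1 (Neumann). Define V = {v ∈ H^1(0, 6) : v(0) = 0}. Then [u' v]_0^6 = u'(6)·v(6) − u'(0)·0 = v(6).
Weak formulation: find u (satisfying any essential BC) such that ∫_0^6 u'(x) v'(x) dx = ∫_0^6 f v dx + v(6) for all v ∈ V (Dirichlet at 0 absorbed into V; Neumann datum at x = 6 contributes the boundary term).
Substituting f(x) = 3*sin(π*x/3), the right-hand side is ∫_0^6 (3*sin(π*x/3)) v dx + v(6).


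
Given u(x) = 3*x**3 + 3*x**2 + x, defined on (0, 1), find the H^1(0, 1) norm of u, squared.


||u||_{H^1}^2 = 16237/210

The H^1 norm (squared) on an interval (0, L) is
  ||u||_{H^1}^2 = ∫_0^L u(x)^2 dx + ∫_0^L u'(x)^2 dx.
Compute u'(x) = 9*x**2 + 6*x + 1.
Then u(x)^2 = 9*x**6 + 18*x**5 + 15*x**4 + 6*x**3 + x**2 and u'(x)^2 = 81*x**4 + 108*x**3 + 54*x**2 + 12*x + 1.
Integrate each monomial from 0 to 1 using ∫_0^1 c·x^n dx = c·1^(n+1)/(n+1):
  ∫_0^1 u(x)^2 dx = ∫_0^1 (9*x^6 + 18*x^5 + 15*x^4 + 6*x^3 + x^2) dx. Term by term:
    ∫_0^1 9*x^6 dx = 9/7;  ∫_0^1 18*x^5 dx = 3;  ∫_0^1 15*x^4 dx = 3;
    ∫_0^1 6*x^3 dx = 3/2;  ∫_0^1 x^2 dx = 1/3.
  Sum: 9/7 + 3 + 3 + 3/2 + 1/3 = 383/42.
  ∫_0^1 u'(x)^2 dx = ∫_0^1 (81*x^4 + 108*x^3 + 54*x^2 + 12*x + 1) dx. Term by term:
    ∫_0^1 81*x^4 dx = 81/5;  ∫_0^1 108*x^3 dx = 27;  ∫_0^1 54*x^2 dx = 18;
    ∫_0^1 12*x dx = 6;  ∫_0^1 1 dx = 1.
  Sum: 81/5 + 27 + 18 + 6 + 1 = 341/5.
Adding: ||u||_{H^1}^2 = 383/42 + 341/5 = 16237/210.


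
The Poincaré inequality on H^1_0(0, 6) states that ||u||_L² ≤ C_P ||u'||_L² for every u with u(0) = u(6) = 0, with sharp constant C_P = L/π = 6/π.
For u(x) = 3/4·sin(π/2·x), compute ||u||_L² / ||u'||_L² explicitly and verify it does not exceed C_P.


||u||_L² / ||u'||_L² = 2/π < C_P = 6/π.

u(x) = 3/4·sin(π/2·x), so u'(x) = 3*π*cos(π*x/2)/8.
Writing u(x) = A·sin(kπx/L) with A = 3/4 and k = 3, use ∫_0^L sin²(kπx/L) dx = L/2 and ∫_0^L cos²(kπx/L) dx = L/2.
u² = 9/16·sin²(π/2·x) and (u')² = 9*π^2/64·cos²(π/2·x), and each of sin², cos² integrates to L/2 = 3 over (0, 6).
∫_0^6 u² dx = 27/16, so ||u||_L² = 3*sqrt(3)/4.
∫_0^6 (u')² dx = 27*π^2/64, so ||u'||_L² = 3*sqrt(3)*π/8.
Ratio ||u||_L² / ||u'||_L² = 2/π.
Sharp Poincaré constant on H^1_0(0, 6) is C_P = L/π = 6/π, achieved by sin(π/6·x).
This is the k = 3 harmonic; the ratio L/(kπ) is strictly less than C_P = L/π, consistent with the sharp inequality ||u||_L² ≤ C_P ||u'||_L².


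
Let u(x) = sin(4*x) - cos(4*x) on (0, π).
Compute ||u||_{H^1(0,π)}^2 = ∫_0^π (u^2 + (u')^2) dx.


||u||_{H^1(0,π)}^2 = 17*π

u'(x) = 4*sin(4*x) + 4*cos(4*x).
Expand u² and (u')² and integrate term by term on (0, π), using: for integers n ≥ 1, ∫_0^π sin²(nx) dx = ∫_0^π cos²(nx) dx = π/2; for n ≠ n', ∫_0^π sin(nx)sin(n'x) dx = ∫_0^π cos(nx)cos(n'x) dx = 0; and by product-to-sum, ∫_0^π sin(nx)cos(n'x) dx = ½∫_0^π [sin((n+n')x) + sin((n−n')x)] dx, which is 0 when n+n' is even and 2n/(n²−n'²) when n+n' is odd (it need not vanish on (0, π)).
  u² squared terms: (-1)²·∫cos(4x)² dx = 1·π/2 = π/2;  (1)²·∫sin(4x)² dx = 1·π/2 = π/2.
  u² cross terms: 2·(-1)·(1)·∫cos(4x)·sin(4x) dx = -2·(0) = 0.
  So ∫_0^π u² dx = π/2 + π/2 + 0 = π.
  (u')² squared terms: (4)²·∫cos(4x)² dx = 16·π/2 = 8*π;  (4)²·∫sin(4x)² dx = 16·π/2 = 8*π.
  (u')² cross terms: 2·(4)·(4)·∫cos(4x)·sin(4x) dx = 32·(0) = 0.
  So ∫_0^π (u')² dx = 8*π + 8*π + 0 = 16*π.
||u||_{H^1}^2 = (π) + (16*π) = 17*π.


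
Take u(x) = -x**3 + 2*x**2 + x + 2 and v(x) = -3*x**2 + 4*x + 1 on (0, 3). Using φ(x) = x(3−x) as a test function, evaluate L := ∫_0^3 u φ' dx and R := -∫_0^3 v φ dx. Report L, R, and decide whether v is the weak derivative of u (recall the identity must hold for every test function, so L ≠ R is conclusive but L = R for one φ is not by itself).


LHS = 99/20, RHS = 99/20. Yes, v = u' weakly.

u(x) = -x**3 + 2*x**2 + x + 2, classical derivative u'(x) = -3*x**2 + 4*x + 1.
φ(x) = x(3−x), so φ'(x) = 3 - 2*x.
Note φ(0) = φ(3) = 0, so the boundary term u·φ vanishes.
LHS = ∫_0^3 u(x) φ'(x) dx = ∫_0^3 (2*x^4 - 7*x^3 + 4*x^2 - x + 6) dx. Term by term:
  ∫_0^3 2*x^4 dx = 486/5;  ∫_0^3 -7*x^3 dx = -567/4;  ∫_0^3 4*x^2 dx = 36;
  ∫_0^3 -x dx = -9/2;  ∫_0^3 6 dx = 18.
Sum: 486/5 − 567/4 + 36 − 9/2 + 18 = 99/20.
So LHS = 99/20.
∫_0^3 v(x) φ(x) dx = ∫_0^3 (3*x^4 - 13*x^3 + 11*x^2 + 3*x) dx. Term by term:
  ∫_0^3 3*x^4 dx = 729/5;  ∫_0^3 -13*x^3 dx = -1053/4;  ∫_0^3 11*x^2 dx = 99;
  ∫_0^3 3*x dx = 27/2.
Sum: 729/5 − 1053/4 + 99 + 27/2 = -99/20.
So RHS = -∫_0^3 v(x) φ(x) dx = 99/20.
LHS = RHS, so the identity holds for this test φ.
Moreover u is smooth here and v(x) = u'(x) = -3*x**2 + 4*x + 1 pointwise, so the identity holds for every test function. Hence v is the weak derivative of u.


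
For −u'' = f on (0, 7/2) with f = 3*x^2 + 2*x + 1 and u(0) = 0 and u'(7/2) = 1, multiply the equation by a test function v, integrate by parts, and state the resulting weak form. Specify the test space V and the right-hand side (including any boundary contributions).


V = {v ∈ H^1(0, 7/2) : v(0) = 0} (test functions vanish at x = 0 where u is specified); weak form: ∫_0^7/2 u'v' dx = ∫_0^7/2 (3*x^2 + 2*x + 1) v dx + v(7/2) for all v ∈ V.

Multiply both sides by a test function v and integrate from 0 to 7/2:
  ∫_0^7/2 −u''(x) v(x) dx = ∫_0^7/2 f(x) v(x) dx.
Integrate the LHS by parts once:
  ∫_0^7/2 −u'' v dx = −[u'(x) v(x)]_0^7/2 + ∫_0^7/2 u'(x) v'(x) dx.
Thus ∫_0^7/2 u'(x) v'(x) dx = ∫_0^7/2 f(x) v(x) dx + [u'(x) v(x)]_0^7/2.
Choose V so that boundary terms are either known or forced to vanish.
Mixed BC: u(0) = 0 (Dirichlet) and u'(7/2) = 1 (Neumann). Define V = {v ∈ H^1(0, 7/2) : v(0) = 0}. Then [u' v]_0^7/2 = u'(7/2)·v(7/2) − u'(0)·0 = v(7/2).
Weak formulation: find u (satisfying any essential BC) such that ∫_0^7/2 u'(x) v'(x) dx = ∫_0^7/2 f v dx + v(7/2) for all v ∈ V (Dirichlet at 0 absorbed into V; Neumann datum at x = 7/2 contributes the boundary term).
Substituting f(x) = 3*x^2 + 2*x + 1, the right-hand side is ∫_0^7/2 (3*x^2 + 2*x + 1) v dx + v(7/2).


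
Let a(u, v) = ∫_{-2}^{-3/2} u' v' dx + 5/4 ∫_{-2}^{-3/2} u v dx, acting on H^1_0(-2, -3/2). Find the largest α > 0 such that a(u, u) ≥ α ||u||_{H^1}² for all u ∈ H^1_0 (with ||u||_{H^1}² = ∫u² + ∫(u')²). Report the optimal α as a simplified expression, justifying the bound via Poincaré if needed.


α = 1

Coercivity of a(·,·) on H^1_0(-2, -3/2) means a(u, u) ≥ α ||u||_{H^1}² for every u ∈ H^1_0.
The interval has length L = 1/2, and Poincaré/coercivity depend only on L. Here a(u, u) = ∫(u')² + (5/4)·∫u².
Here c = 5/4 ≥ 1, so a(u,u) = ∫(u')² + c∫u² ≥ ∫(u')² + ∫u² = ||u||_{H^1}², i.e. α = 1 works. No larger α is possible: a(u,u) ≥ α||u||_{H^1}² means (1−α)∫(u')² ≥ (α−c)∫u², and for the modes u_n = sin(nπ(x−x₀)/L) (x₀ the left endpoint) one has ∫u_n²/∫(u_n')² = (L/(nπ))² → 0, so a(u_n,u_n)/||u_n||_{H^1}² → 1. Hence the optimal constant is α = 1.
Therefore α = 1.


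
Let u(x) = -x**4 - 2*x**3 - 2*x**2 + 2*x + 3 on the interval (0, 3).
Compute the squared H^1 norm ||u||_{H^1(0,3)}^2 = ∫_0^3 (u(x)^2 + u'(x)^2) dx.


||u||_{H^1}^2 = 1555581/70

The H^1 norm (squared) on an interval (0, L) is
  ||u||_{H^1}^2 = ∫_0^L u(x)^2 dx + ∫_0^L u'(x)^2 dx.
Compute u'(x) = -4*x**3 - 6*x**2 - 4*x + 2.
Then u(x)^2 = x**8 + 4*x**7 + 8*x**6 + 4*x**5 - 10*x**4 - 20*x**3 - 8*x**2 + 12*x + 9 and u'(x)^2 = 16*x**6 + 48*x**5 + 68*x**4 + 32*x**3 - 8*x**2 - 16*x + 4.
Integrate each monomial from 0 to 3 using ∫_0^3 c·x^n dx = c·3^(n+1)/(n+1):
  ∫_0^3 u(x)^2 dx = ∫_0^3 (x^8 + 4*x^7 + 8*x^6 + 4*x^5 - 10*x^4 - 20*x^3 - 8*x^2 + 12*x + 9) dx. Term by term:
    ∫_0^3 x^8 dx = 2187;  ∫_0^3 4*x^7 dx = 6561/2;  ∫_0^3 8*x^6 dx = 17496/7;
    ∫_0^3 4*x^5 dx = 486;  ∫_0^3 -10*x^4 dx = -486;  ∫_0^3 -20*x^3 dx = -405;
    ∫_0^3 -8*x^2 dx = -72;  ∫_0^3 12*x dx = 54;  ∫_0^3 9 dx = 27.
  Sum: 2187 + 6561/2 + 17496/7 + 486 − 486 − 405 − 72 + 54 + 27 = 105993/14.
  ∫_0^3 u'(x)^2 dx = ∫_0^3 (16*x^6 + 48*x^5 + 68*x^4 + 32*x^3 - 8*x^2 - 16*x + 4) dx. Term by term:
    ∫_0^3 16*x^6 dx = 34992/7;  ∫_0^3 48*x^5 dx = 5832;  ∫_0^3 68*x^4 dx = 16524/5;
    ∫_0^3 32*x^3 dx = 648;  ∫_0^3 -8*x^2 dx = -72;  ∫_0^3 -16*x dx = -72;
    ∫_0^3 4 dx = 12.
  Sum: 34992/7 + 5832 + 16524/5 + 648 − 72 − 72 + 12 = 512808/35.
Adding: ||u||_{H^1}^2 = 105993/14 + 512808/35 = 1555581/70.


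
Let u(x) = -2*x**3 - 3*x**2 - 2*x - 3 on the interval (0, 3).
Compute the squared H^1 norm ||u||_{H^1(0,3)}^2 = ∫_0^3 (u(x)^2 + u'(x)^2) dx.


||u||_{H^1}^2 = 285828/35

The H^1 norm (squared) on an interval (0, L) is
  ||u||_{H^1}^2 = ∫_0^L u(x)^2 dx + ∫_0^L u'(x)^2 dx.
Compute u'(x) = -6*x**2 - 6*x - 2.
Then u(x)^2 = 4*x**6 + 12*x**5 + 17*x**4 + 24*x**3 + 22*x**2 + 12*x + 9 and u'(x)^2 = 36*x**4 + 72*x**3 + 60*x**2 + 24*x + 4.
Integrate each monomial from 0 to 3 using ∫_0^3 c·x^n dx = c·3^(n+1)/(n+1):
  ∫_0^3 u(x)^2 dx = ∫_0^3 (4*x^6 + 12*x^5 + 17*x^4 + 24*x^3 + 22*x^2 + 12*x + 9) dx. Term by term:
    ∫_0^3 4*x^6 dx = 8748/7;  ∫_0^3 12*x^5 dx = 1458;  ∫_0^3 17*x^4 dx = 4131/5;
    ∫_0^3 24*x^3 dx = 486;  ∫_0^3 22*x^2 dx = 198;  ∫_0^3 12*x dx = 54;
    ∫_0^3 9 dx = 27.
  Sum: 8748/7 + 1458 + 4131/5 + 486 + 198 + 54 + 27 = 150462/35.
  ∫_0^3 u'(x)^2 dx = ∫_0^3 (36*x^4 + 72*x^3 + 60*x^2 + 24*x + 4) dx. Term by term:
    ∫_0^3 36*x^4 dx = 8748/5;  ∫_0^3 72*x^3 dx = 1458;  ∫_0^3 60*x^2 dx = 540;
    ∫_0^3 24*x dx = 108;  ∫_0^3 4 dx = 12.
  Sum: 8748/5 + 1458 + 540 + 108 + 12 = 19338/5.
Adding: ||u||_{H^1}^2 = 150462/35 + 19338/5 = 285828/35.


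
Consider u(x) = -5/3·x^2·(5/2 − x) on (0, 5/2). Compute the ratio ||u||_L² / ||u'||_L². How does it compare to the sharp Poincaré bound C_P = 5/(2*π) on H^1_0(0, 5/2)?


||u||_L² / ||u'||_L² = 5*sqrt(14)/28 < C_P = 5/(2*π).

u(x) = -5/3·x^2·(5/2 − x), so u'(x) = 5*x*(3*x - 5)/3.
u(x) = -5/3·x^2·(5/2 − x) vanishes at x = 0 and x = 5/2, so u ∈ H^1_0(0, 5/2). Differentiate via the product rule and integrate the resulting polynomials term by term.
  ∫_0^5/2 u² dx = ∫_0^5/2 (25*x^6/9 - 125*x^5/9 + 625*x^4/36) dx. Term by term:
    ∫_0^5/2 25*x^6/9 dx = 1953125/8064;  ∫_0^5/2 -125*x^5/9 dx = -1953125/3456;  ∫_0^5/2 625*x^4/36 dx = 390625/1152.
  Sum: 1953125/8064 − 1953125/3456 + 390625/1152 = 390625/24192.
  ∫_0^5/2 (u')² dx = ∫_0^5/2 (25*x^4 - 250*x^3/3 + 625*x^2/9) dx. Term by term:
    ∫_0^5/2 25*x^4 dx = 15625/32;  ∫_0^5/2 -250*x^3/3 dx = -78125/96;  ∫_0^5/2 625*x^2/9 dx = 78125/216.
  Sum: 15625/32 − 78125/96 + 78125/216 = 15625/432.
∫_0^5/2 u² dx = 390625/24192, so ||u||_L² = 625*sqrt(42)/1008.
∫_0^5/2 (u')² dx = 15625/432, so ||u'||_L² = 125*sqrt(3)/36.
Ratio ||u||_L² / ||u'||_L² = 5*sqrt(14)/28.
Sharp Poincaré constant on H^1_0(0, 5/2) is C_P = L/π = 5/(2*π), achieved by sin(2*π/5·x).
A polynomial bump cannot attain the sharp Poincaré constant (only the first sine eigenfunction does), so the ratio is strictly less than C_P, consistent with ||u||_L² ≤ C_P ||u'||_L².


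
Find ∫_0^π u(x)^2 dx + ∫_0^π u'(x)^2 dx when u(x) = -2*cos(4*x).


||u||_{H^1(0,π)}^2 = 34*π

u'(x) = 8*sin(4*x).
Expand u² and (u')² and integrate term by term on (0, π), using: for integers n ≥ 1, ∫_0^π sin²(nx) dx = ∫_0^π cos²(nx) dx = π/2; for n ≠ n', ∫_0^π sin(nx)sin(n'x) dx = ∫_0^π cos(nx)cos(n'x) dx = 0; and by product-to-sum, ∫_0^π sin(nx)cos(n'x) dx = ½∫_0^π [sin((n+n')x) + sin((n−n')x)] dx, which is 0 when n+n' is even and 2n/(n²−n'²) when n+n' is odd (it need not vanish on (0, π)).
  u² squared terms: (-2)²·∫cos(4x)² dx = 4·π/2 = 2*π.
  So ∫_0^π u² dx = 2*π.
  (u')² squared terms: (8)²·∫sin(4x)² dx = 64·π/2 = 32*π.
  So ∫_0^π (u')² dx = 32*π.
||u||_{H^1}^2 = (2*π) + (32*π) = 34*π.
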